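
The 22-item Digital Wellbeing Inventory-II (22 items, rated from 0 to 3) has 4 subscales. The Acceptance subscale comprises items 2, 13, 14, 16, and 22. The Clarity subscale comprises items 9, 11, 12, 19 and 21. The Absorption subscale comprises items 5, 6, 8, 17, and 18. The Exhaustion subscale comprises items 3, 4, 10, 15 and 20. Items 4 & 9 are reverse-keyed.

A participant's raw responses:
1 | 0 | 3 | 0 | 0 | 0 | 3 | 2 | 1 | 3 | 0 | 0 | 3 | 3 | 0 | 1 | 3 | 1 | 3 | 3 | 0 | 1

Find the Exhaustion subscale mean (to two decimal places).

Exhaustion items: 3, 4, 10, 15, 20.
Of these, item 4 is reverse-keyed; reversed = (0+3) − raw = 3 − raw.
  item 3: 3
  item 4: 3 − 0 = 3
  item 10: 3
  item 15: 0
  item 20: 3
Sum = 3 + 3 + 3 + 0 + 3 = 12
Mean = 12 / 5 = 2.40

2.40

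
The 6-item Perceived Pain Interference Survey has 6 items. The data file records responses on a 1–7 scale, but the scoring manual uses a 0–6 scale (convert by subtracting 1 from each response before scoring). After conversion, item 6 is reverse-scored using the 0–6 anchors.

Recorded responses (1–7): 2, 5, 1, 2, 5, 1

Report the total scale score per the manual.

Convert to 0–6: 1, 4, 0, 1, 4, 0
Reverse-coded (reverse-coded value = 6 − response):
  item 6: 6 − 0 = 6
Scored: 1, 4, 0, 1, 4, 6
Total = 16

16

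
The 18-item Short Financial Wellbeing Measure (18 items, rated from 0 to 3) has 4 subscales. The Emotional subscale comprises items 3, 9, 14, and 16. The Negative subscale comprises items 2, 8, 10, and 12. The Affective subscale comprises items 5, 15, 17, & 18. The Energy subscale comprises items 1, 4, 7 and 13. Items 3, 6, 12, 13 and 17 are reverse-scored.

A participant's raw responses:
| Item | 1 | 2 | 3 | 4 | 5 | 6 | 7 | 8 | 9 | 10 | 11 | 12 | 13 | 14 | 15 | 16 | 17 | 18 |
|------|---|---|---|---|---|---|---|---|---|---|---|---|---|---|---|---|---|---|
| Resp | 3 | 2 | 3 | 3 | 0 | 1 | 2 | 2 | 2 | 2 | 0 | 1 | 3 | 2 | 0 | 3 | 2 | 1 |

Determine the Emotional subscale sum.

7

Emotional items: 3, 9, 14, 16.
Of these, item 3 is reverse-scored; reverse-coded value = 3 − response.
  item 3: 3 − 3 = 0
  item 9: 2
  item 14: 2
  item 16: 3
Sum = 0 + 2 + 2 + 3 = 7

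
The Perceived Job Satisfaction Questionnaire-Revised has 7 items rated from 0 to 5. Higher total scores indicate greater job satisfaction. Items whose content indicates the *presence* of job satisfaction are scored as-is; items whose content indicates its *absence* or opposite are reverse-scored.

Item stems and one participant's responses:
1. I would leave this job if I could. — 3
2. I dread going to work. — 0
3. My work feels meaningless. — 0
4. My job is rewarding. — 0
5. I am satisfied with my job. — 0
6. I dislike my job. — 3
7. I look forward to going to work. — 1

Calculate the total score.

Items 1, 2, 3, 6 describe the absence/opposite of job satisfaction → reverse-score.
reversed = (0+5) − raw = 5 − raw.
  item 1: 5 − 3 = 2
  item 2: 5 − 0 = 5
  item 3: 5 − 0 = 5
  item 4: 0
  item 5: 0
  item 6: 5 − 3 = 2
  item 7: 1
Total = 2 + 5 + 5 + 0 + 0 + 2 + 1 = 15

15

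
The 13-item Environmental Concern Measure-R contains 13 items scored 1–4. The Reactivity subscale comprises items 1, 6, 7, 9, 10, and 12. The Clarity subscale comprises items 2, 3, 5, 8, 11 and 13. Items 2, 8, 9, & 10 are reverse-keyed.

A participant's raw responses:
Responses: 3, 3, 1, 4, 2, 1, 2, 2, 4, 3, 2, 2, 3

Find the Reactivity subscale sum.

Reactivity items: 1, 6, 7, 9, 10, 12.
Of these, items 9 and 10 are reverse-keyed; on a 1–4 scale, reversed = 5 − raw.
  item 1: 3
  item 6: 1
  item 7: 2
  item 9: 5 − 4 = 1
  item 10: 5 − 3 = 2
  item 12: 2
Sum = 3 + 1 + 2 + 1 + 2 + 2 = 11

11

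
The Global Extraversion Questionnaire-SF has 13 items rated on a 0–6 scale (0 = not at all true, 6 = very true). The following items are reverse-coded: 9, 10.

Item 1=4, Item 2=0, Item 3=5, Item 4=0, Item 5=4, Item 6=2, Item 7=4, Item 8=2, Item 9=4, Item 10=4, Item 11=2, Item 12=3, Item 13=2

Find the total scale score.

32

Raw sum = 36. Reverse-coded items: 9, 10; their raw sum = 8.
Each reversal replaces raw with 6 − raw, changing the total by 6 − 2·raw per item.
Total = 36 + 2·6 − 2·8 = 36 + 12 − 16 = 32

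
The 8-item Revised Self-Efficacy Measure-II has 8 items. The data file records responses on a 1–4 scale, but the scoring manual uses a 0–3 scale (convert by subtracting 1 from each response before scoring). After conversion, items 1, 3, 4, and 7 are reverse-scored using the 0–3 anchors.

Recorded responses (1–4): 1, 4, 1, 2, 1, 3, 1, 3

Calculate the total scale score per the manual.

18

Convert to 0–3: 0, 3, 0, 1, 0, 2, 0, 2
Reverse-coded (on a 0–3 scale, reversed = 3 − raw):
  item 1: 3 − 0 = 3
  item 3: 3 − 0 = 3
  item 4: 3 − 1 = 2
  item 7: 3 − 0 = 3
Scored: 3, 3, 3, 2, 0, 2, 3, 2
Total = 18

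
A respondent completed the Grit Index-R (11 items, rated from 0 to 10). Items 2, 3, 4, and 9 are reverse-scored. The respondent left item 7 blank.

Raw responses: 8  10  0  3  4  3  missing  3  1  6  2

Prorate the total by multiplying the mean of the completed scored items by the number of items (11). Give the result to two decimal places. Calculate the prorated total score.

57.20

Reverse-coded (reverse-coded value = 10 − response):
  item 2: 10 − 10 = 0
  item 3: 10 − 0 = 10
  item 4: 10 − 3 = 7
  item 9: 10 − 1 = 9
Completed scored items (10 of 11): 8, 0, 10, 7, 4, 3, 3, 9, 6, 2; sum = 52.
Person mean = 52 / 10 ≈ 5.2000
Prorated total = (52 / 10) × 11 = 57.20 (to 2 dp)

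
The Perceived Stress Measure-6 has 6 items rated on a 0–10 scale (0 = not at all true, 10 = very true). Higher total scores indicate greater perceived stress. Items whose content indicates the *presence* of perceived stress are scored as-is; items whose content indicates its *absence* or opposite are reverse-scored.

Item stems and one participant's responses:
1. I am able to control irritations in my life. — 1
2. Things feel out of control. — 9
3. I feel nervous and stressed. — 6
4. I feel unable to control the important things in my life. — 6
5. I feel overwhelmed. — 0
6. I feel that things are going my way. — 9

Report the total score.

31

Items 1, 6 describe the absence/opposite of perceived stress → reverse-score.
on a 0–10 scale, reversed = 10 − raw.
  item 1: 10 − 1 = 9
  item 2: 9
  item 3: 6
  item 4: 6
  item 5: 0
  item 6: 10 − 9 = 1
Total = 9 + 9 + 6 + 6 + 0 + 1 = 31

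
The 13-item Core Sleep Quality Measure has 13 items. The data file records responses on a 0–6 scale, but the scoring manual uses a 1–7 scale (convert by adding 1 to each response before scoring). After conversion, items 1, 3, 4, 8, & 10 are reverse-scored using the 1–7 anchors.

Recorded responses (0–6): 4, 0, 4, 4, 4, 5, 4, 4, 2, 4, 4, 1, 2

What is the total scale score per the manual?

45

Convert to 1–7: 5, 1, 5, 5, 5, 6, 5, 5, 3, 5, 5, 2, 3
Reverse-coded (reverse-coded value = 8 − response):
  item 1: 8 − 5 = 3
  item 3: 8 − 5 = 3
  item 4: 8 − 5 = 3
  item 8: 8 − 5 = 3
  item 10: 8 − 5 = 3
Scored: 3, 1, 3, 3, 5, 6, 5, 3, 3, 3, 5, 2, 3
Total = 45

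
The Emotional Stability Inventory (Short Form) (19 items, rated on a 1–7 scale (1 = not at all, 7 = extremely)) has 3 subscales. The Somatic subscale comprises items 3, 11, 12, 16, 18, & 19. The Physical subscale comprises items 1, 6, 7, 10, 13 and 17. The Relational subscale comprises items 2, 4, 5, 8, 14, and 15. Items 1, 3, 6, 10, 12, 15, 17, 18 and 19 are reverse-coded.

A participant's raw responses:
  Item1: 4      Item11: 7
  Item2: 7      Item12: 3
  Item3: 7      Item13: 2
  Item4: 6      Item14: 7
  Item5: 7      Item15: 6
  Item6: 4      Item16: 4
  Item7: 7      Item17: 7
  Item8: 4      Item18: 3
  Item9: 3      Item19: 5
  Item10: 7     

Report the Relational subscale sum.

Relational items: 2, 4, 5, 8, 14, 15.
Of these, item 15 is reverse-coded; reversed = (1+7) − raw = 8 − raw.
  item 2: 7
  item 4: 6
  item 5: 7
  item 8: 4
  item 14: 7
  item 15: 8 − 6 = 2
Sum = 7 + 6 + 7 + 4 + 7 + 2 = 33

33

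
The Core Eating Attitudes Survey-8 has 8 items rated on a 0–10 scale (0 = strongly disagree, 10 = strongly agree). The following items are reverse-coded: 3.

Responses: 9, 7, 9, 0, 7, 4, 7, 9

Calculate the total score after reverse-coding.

Reverse-coded items use 10 − raw:
  item 3: 10 − 9 = 1
Scored responses: 9, 7, 1, 0, 7, 4, 7, 9
Total = 9 + 7 + 1 + 0 + 7 + 4 + 7 + 9 = 44

44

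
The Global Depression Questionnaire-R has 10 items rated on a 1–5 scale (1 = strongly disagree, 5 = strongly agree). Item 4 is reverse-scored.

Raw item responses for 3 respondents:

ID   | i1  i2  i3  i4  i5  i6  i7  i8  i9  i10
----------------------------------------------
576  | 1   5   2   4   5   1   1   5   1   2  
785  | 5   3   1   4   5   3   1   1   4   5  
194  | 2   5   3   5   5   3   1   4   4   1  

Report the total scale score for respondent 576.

25

Respondent 576 raw: 1, 5, 2, 4, 5, 1, 1, 5, 1, 2.
Reverse-coded (reversed = (1+5) − raw = 6 − raw):
  item 1: 1
  item 2: 5
  item 3: 2
  item 4: 6 − 4 = 2
  item 5: 5
  item 6: 1
  item 7: 1
  item 8: 5
  item 9: 1
  item 10: 2
Sum = 1 + 5 + 2 + 2 + 5 + 1 + 1 + 5 + 1 + 2 = 25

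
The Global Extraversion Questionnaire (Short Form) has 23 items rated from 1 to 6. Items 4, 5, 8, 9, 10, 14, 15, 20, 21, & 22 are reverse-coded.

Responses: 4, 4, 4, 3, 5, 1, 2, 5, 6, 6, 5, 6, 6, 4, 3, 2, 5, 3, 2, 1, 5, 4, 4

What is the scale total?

Raw sum = 90. Reverse-coded items: 4, 5, 8, 9, 10, 14, 15, 20, 21, 22; their raw sum = 42.
Each reversal replaces raw with 7 − raw, changing the total by 7 − 2·raw per item.
Total = 90 + 10·7 − 2·42 = 90 + 70 − 84 = 76

76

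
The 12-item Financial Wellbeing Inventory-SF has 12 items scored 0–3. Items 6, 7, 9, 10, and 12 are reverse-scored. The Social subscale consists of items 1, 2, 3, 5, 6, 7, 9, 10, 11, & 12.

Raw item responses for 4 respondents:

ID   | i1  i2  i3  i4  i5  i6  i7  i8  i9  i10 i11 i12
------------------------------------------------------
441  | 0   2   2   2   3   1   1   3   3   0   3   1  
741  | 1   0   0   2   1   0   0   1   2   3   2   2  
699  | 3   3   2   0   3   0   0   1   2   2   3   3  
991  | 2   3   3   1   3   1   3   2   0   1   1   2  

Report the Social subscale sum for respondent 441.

19

Respondent 441 raw: 0, 2, 2, 2, 3, 1, 1, 3, 3, 0, 3, 1.
Social items: 1, 2, 3, 5, 6, 7, 9, 10, 11, 12.
Reverse-coded (reverse-coded value = 3 − response):
  item 1: 0
  item 2: 2
  item 3: 2
  item 5: 3
  item 6: 3 − 1 = 2
  item 7: 3 − 1 = 2
  item 9: 3 − 3 = 0
  item 10: 3 − 0 = 3
  item 11: 3
  item 12: 3 − 1 = 2
Sum = 0 + 2 + 2 + 3 + 2 + 2 + 0 + 3 + 3 + 2 = 19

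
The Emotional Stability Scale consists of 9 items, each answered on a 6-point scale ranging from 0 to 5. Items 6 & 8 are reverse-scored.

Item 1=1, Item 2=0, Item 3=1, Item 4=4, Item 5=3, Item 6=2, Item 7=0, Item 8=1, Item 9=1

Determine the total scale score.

17

Apply reverse scoring (reversed = (0+5) − raw = 5 − raw):
  item 6: 5 − 2 = 3
  item 8: 5 − 1 = 4
Scored items: 1, 0, 1, 4, 3, 3, 0, 4, 1
Total = 1 + 0 + 1 + 4 + 3 + 3 + 0 + 4 + 1 = 17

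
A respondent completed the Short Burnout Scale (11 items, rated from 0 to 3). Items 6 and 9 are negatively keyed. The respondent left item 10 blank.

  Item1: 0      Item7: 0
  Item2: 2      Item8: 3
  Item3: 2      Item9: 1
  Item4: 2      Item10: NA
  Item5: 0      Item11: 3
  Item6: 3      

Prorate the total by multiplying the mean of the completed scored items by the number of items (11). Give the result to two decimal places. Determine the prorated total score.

Reverse-coded (reverse-coded value = 3 − response):
  item 6: 3 − 3 = 0
  item 9: 3 − 1 = 2
Completed scored items (10 of 11): 0, 2, 2, 2, 0, 0, 0, 3, 2, 3; sum = 14.
Person mean = 14 / 10 ≈ 1.4000
Prorated total = (14 / 10) × 11 = 15.40 (to 2 dp)

15.40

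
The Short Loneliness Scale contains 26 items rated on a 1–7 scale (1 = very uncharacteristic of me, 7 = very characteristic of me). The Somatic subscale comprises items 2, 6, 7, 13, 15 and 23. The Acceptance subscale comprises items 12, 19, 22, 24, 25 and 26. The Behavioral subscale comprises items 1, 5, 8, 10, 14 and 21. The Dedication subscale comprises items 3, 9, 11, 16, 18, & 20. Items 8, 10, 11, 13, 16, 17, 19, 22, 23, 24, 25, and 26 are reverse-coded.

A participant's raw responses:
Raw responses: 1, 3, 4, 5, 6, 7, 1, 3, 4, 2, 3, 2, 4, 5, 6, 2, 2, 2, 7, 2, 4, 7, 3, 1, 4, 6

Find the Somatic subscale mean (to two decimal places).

4.33

Somatic items: 2, 6, 7, 13, 15, 23.
Of these, items 13 & 23 are reverse-coded; on a 1–7 scale, reversed = 8 − raw.
  item 2: 3
  item 6: 7
  item 7: 1
  item 13: 8 − 4 = 4
  item 15: 6
  item 23: 8 − 3 = 5
Sum = 3 + 7 + 1 + 4 + 6 + 5 = 26
Mean = 26 / 6 = 4.33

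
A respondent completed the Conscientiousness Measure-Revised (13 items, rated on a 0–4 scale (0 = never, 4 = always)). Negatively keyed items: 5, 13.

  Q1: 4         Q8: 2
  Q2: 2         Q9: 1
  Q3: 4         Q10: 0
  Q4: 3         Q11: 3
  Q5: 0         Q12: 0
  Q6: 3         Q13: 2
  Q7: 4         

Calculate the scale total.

32

Raw sum = 28. Negatively keyed items: 5, 13; their raw sum = 2.
Each reversal replaces raw with 4 − raw, changing the total by 4 − 2·raw per item.
Total = 28 + 2·4 − 2·2 = 28 + 8 − 4 = 32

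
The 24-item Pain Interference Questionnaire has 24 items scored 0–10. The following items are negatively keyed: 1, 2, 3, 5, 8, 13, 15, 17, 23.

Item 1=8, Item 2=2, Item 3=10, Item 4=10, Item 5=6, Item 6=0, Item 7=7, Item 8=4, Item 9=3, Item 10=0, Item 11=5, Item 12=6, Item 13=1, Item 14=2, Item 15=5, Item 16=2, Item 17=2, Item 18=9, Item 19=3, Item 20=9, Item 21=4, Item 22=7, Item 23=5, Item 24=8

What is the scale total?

122

Reversing items 1, 2, 3, 5, 8, 13, 15, 17 and 23 with 10 − raw:
Total = (10−8) + (10−2) + (10−10) + 10 + (10−6) + 0 + 7 + (10−4) + 3 + 0 + 5 + 6 + (10−1) + 2 + (10−5) + 2 + (10−2) + 9 + 3 + 9 + 4 + 7 + (10−5) + 8
      = 2 + 8 + 0 + 10 + 4 + 0 + 7 + 6 + 3 + 0 + 5 + 6 + 9 + 2 + 5 + 2 + 8 + 9 + 3 + 9 + 4 + 7 + 5 + 8 = 122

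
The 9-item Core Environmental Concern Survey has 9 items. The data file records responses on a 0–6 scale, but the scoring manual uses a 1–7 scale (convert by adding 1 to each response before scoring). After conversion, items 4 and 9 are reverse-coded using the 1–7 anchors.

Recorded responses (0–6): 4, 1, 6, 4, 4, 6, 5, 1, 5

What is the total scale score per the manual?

Convert to 1–7: 5, 2, 7, 5, 5, 7, 6, 2, 6
Reverse-coded (on a 1–7 scale, reversed = 8 − raw):
  item 4: 8 − 5 = 3
  item 9: 8 − 6 = 2
Scored: 5, 2, 7, 3, 5, 7, 6, 2, 2
Total = 39

39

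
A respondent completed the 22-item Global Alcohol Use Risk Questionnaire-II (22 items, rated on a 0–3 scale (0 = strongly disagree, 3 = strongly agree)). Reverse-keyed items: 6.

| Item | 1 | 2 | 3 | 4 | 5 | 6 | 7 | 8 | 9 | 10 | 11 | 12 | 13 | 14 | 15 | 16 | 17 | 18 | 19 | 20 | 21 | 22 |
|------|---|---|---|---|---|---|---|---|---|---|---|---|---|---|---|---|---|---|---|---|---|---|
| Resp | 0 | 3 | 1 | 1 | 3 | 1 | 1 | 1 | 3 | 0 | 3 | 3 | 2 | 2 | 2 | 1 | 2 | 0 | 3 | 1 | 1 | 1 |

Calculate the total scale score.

36

Raw sum = 35. Reverse-keyed items: 6; their raw sum = 1.
Each reversal replaces raw with 3 − raw, changing the total by 3 − 2·raw per item.
Total = 35 + 1·3 − 2·1 = 35 + 3 − 2 = 36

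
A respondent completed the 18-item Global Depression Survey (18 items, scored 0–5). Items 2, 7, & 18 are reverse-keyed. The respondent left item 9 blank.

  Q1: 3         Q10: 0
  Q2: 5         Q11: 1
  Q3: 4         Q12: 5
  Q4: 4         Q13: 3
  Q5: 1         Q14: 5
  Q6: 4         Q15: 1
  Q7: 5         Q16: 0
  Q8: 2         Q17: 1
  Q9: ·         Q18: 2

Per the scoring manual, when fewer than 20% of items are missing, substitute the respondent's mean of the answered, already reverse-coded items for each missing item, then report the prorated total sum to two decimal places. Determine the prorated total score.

39.18

Reverse-coded (reverse-coded value = 5 − response):
  item 2: 5 − 5 = 0
  item 7: 5 − 5 = 0
  item 18: 5 − 2 = 3
Completed scored items (17 of 18): 3, 0, 4, 4, 1, 4, 0, 2, 0, 1, 5, 3, 5, 1, 0, 1, 3; sum = 37.
Person mean = 37 / 17 ≈ 2.1765
Prorated total = (37 / 17) × 18 = 39.18 (to 2 dp)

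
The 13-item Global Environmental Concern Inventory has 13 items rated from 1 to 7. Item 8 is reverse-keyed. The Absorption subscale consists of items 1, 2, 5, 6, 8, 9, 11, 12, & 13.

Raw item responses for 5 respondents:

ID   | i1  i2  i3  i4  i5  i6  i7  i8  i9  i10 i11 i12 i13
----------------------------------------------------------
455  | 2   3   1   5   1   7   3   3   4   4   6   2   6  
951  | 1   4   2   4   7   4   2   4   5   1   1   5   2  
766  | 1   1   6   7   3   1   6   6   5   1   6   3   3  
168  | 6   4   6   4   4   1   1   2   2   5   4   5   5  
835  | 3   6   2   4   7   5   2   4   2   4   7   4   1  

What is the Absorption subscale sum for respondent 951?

33

Respondent 951 raw: 1, 4, 2, 4, 7, 4, 2, 4, 5, 1, 1, 5, 2.
Absorption items: 1, 2, 5, 6, 8, 9, 11, 12, 13.
Reverse-coded (reverse-coded value = 8 − response):
  item 1: 1
  item 2: 4
  item 5: 7
  item 6: 4
  item 8: 8 − 4 = 4
  item 9: 5
  item 11: 1
  item 12: 5
  item 13: 2
Sum = 1 + 4 + 7 + 4 + 4 + 5 + 1 + 5 + 2 = 33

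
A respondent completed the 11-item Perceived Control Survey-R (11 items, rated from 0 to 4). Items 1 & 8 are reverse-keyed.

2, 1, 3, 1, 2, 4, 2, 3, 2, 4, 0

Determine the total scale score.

Reverse-coded items (reverse-coded value = 4 − response):
  item 1: 4 − 2 = 2
  item 8: 4 − 3 = 1
After reverse-coding: 2, 1, 3, 1, 2, 4, 2, 1, 2, 4, 0
Total = 2 + 1 + 3 + 1 + 2 + 4 + 2 + 1 + 2 + 4 + 0 = 22

22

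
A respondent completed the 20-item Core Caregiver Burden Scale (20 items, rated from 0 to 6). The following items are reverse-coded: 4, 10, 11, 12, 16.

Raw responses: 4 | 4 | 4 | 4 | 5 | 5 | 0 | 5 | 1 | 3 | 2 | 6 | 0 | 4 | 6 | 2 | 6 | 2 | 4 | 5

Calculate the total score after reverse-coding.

Reverse-coded items (reversed = (0+6) − raw = 6 − raw):
  item 4: 6 − 4 = 2
  item 10: 6 − 3 = 3
  item 11: 6 − 2 = 4
  item 12: 6 − 6 = 0
  item 16: 6 − 2 = 4
After reverse-coding: 4, 4, 4, 2, 5, 5, 0, 5, 1, 3, 4, 0, 0, 4, 6, 4, 6, 2, 4, 5
Total = 4 + 4 + 4 + 2 + 5 + 5 + 0 + 5 + 1 + 3 + 4 + 0 + 0 + 4 + 6 + 4 + 6 + 2 + 4 + 5 = 68

68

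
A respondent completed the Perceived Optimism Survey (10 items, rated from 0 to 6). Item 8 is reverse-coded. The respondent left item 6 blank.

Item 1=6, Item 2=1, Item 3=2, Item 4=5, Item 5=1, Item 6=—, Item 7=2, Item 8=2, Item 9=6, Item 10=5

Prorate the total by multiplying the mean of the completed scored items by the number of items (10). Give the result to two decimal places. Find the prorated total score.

Reverse-coded (reverse-coded value = 6 − response):
  item 8: 6 − 2 = 4
Completed scored items (9 of 10): 6, 1, 2, 5, 1, 2, 4, 6, 5; sum = 32.
Person mean = 32 / 9 ≈ 3.5556
Prorated total = (32 / 9) × 10 = 35.56 (to 2 dp)

35.56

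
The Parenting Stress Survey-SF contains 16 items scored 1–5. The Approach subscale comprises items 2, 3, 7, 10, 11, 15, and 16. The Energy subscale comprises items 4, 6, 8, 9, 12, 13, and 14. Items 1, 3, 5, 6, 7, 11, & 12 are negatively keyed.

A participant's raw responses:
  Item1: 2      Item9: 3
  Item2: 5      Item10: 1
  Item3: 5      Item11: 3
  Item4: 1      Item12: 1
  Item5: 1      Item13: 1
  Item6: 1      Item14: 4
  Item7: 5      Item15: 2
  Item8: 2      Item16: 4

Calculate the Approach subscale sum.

Approach items: 2, 3, 7, 10, 11, 15, 16.
Of these, items 3, 7, and 11 are negatively keyed; on a 1–5 scale, reversed = 6 − raw.
  item 2: 5
  item 3: 6 − 5 = 1
  item 7: 6 − 5 = 1
  item 10: 1
  item 11: 6 − 3 = 3
  item 15: 2
  item 16: 4
Sum = 5 + 1 + 1 + 1 + 3 + 2 + 4 = 17

17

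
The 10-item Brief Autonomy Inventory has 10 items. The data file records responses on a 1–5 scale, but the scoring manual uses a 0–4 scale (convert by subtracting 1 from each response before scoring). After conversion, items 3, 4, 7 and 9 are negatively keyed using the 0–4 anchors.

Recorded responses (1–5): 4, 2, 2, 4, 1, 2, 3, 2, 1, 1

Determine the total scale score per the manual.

Convert to 0–4: 3, 1, 1, 3, 0, 1, 2, 1, 0, 0
Reverse-coded (reversed = (0+4) − raw = 4 − raw):
  item 3: 4 − 1 = 3
  item 4: 4 − 3 = 1
  item 7: 4 − 2 = 2
  item 9: 4 − 0 = 4
Scored: 3, 1, 3, 1, 0, 1, 2, 1, 4, 0
Total = 16

16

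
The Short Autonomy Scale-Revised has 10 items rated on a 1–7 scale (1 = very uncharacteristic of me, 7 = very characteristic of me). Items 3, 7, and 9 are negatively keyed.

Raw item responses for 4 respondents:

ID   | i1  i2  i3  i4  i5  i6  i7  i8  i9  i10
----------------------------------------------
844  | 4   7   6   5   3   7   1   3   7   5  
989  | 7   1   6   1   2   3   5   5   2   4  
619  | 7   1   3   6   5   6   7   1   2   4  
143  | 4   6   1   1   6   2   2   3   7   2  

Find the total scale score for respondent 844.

Respondent 844 raw: 4, 7, 6, 5, 3, 7, 1, 3, 7, 5.
Reverse-coded (on a 1–7 scale, reversed = 8 − raw):
  item 1: 4
  item 2: 7
  item 3: 8 − 6 = 2
  item 4: 5
  item 5: 3
  item 6: 7
  item 7: 8 − 1 = 7
  item 8: 3
  item 9: 8 − 7 = 1
  item 10: 5
Sum = 4 + 7 + 2 + 5 + 3 + 7 + 7 + 3 + 1 + 5 = 44

44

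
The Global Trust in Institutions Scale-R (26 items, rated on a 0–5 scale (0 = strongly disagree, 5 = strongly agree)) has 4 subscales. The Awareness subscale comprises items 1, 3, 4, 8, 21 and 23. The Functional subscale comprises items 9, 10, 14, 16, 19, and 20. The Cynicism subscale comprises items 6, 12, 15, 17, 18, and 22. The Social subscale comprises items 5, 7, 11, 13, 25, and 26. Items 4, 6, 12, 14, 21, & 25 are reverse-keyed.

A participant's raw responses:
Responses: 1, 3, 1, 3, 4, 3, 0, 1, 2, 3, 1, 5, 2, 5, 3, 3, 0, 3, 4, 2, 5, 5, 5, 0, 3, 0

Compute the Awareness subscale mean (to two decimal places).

Awareness items: 1, 3, 4, 8, 21, 23.
Of these, items 4 and 21 are reverse-keyed; reverse-coded value = 5 − response.
  item 1: 1
  item 3: 1
  item 4: 5 − 3 = 2
  item 8: 1
  item 21: 5 − 5 = 0
  item 23: 5
Sum = 1 + 1 + 2 + 1 + 0 + 5 = 10
Mean = 10 / 6 = 1.67

1.67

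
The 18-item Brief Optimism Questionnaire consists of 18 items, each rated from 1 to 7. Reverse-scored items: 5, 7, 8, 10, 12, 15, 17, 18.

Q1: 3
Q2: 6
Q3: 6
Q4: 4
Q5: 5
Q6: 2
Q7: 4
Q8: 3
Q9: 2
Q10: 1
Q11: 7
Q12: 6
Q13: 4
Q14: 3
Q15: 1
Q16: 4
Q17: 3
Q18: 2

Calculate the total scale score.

Reverse-scored items use 8 − raw:
  item 5: 8 − 5 = 3
  item 7: 8 − 4 = 4
  item 8: 8 − 3 = 5
  item 10: 8 − 1 = 7
  item 12: 8 − 6 = 2
  item 15: 8 − 1 = 7
  item 17: 8 − 3 = 5
  item 18: 8 − 2 = 6
Scored items: 3, 6, 6, 4, 3, 2, 4, 5, 2, 7, 7, 2, 4, 3, 7, 4, 5, 6
Total = 3 + 6 + 6 + 4 + 3 + 2 + 4 + 5 + 2 + 7 + 7 + 2 + 4 + 3 + 7 + 4 + 5 + 6 = 80

80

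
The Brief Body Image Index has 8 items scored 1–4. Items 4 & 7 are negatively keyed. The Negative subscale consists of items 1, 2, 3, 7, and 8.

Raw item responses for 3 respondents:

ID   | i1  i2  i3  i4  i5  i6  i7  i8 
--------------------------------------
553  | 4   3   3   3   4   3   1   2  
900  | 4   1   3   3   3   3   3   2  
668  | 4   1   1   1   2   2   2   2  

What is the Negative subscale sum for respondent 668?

Respondent 668 raw: 4, 1, 1, 1, 2, 2, 2, 2.
Negative items: 1, 2, 3, 7, 8.
Reverse-coded (reversed = (1+4) − raw = 5 − raw):
  item 1: 4
  item 2: 1
  item 3: 1
  item 7: 5 − 2 = 3
  item 8: 2
Sum = 4 + 1 + 1 + 3 + 2 = 11

11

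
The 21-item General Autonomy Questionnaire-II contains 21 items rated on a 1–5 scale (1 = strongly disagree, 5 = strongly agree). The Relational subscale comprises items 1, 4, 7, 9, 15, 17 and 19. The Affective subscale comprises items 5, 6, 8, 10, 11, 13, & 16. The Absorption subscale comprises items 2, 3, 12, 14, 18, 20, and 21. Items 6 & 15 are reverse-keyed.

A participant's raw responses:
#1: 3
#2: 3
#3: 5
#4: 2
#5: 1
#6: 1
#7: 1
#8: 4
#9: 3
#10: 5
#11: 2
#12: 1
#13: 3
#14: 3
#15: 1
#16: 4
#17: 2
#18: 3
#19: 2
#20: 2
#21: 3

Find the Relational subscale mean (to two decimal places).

Relational items: 1, 4, 7, 9, 15, 17, 19.
Of these, item 15 is reverse-keyed; reverse-coded value = 6 − response.
  item 1: 3
  item 4: 2
  item 7: 1
  item 9: 3
  item 15: 6 − 1 = 5
  item 17: 2
  item 19: 2
Sum = 3 + 2 + 1 + 3 + 5 + 2 + 2 = 18
Mean = 18 / 7 = 2.57

2.57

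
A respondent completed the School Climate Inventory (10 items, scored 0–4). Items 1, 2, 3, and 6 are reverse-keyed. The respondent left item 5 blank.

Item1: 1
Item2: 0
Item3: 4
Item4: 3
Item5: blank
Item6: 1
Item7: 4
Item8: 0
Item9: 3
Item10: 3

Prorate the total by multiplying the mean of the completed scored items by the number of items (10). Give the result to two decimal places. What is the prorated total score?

25.56

Reverse-coded (reversed = (0+4) − raw = 4 − raw):
  item 1: 4 − 1 = 3
  item 2: 4 − 0 = 4
  item 3: 4 − 4 = 0
  item 6: 4 − 1 = 3
Completed scored items (9 of 10): 3, 4, 0, 3, 3, 4, 0, 3, 3; sum = 23.
Person mean = 23 / 9 ≈ 2.5556
Prorated total = (23 / 9) × 10 = 25.56 (to 2 dp)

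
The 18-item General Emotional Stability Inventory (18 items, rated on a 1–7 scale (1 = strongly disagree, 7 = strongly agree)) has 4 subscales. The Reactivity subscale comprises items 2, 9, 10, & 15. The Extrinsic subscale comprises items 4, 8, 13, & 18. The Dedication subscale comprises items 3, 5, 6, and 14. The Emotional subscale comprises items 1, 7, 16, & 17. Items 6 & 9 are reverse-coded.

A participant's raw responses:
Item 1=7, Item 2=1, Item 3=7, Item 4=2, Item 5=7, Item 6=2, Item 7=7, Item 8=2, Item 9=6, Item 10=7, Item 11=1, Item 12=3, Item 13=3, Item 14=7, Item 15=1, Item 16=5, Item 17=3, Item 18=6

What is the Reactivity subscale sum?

11

Reactivity items: 2, 9, 10, 15.
Of these, item 9 is reverse-coded; on a 1–7 scale, reversed = 8 − raw.
  item 2: 1
  item 9: 8 − 6 = 2
  item 10: 7
  item 15: 1
Sum = 1 + 2 + 7 + 1 = 11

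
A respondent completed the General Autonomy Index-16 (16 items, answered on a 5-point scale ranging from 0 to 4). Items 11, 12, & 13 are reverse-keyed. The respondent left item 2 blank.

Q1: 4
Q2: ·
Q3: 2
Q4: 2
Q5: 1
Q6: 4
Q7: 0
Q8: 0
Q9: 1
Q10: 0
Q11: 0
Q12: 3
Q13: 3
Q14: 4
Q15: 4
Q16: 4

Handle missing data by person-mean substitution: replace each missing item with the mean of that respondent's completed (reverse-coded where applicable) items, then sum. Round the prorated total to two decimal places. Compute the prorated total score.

Reverse-coded (reversed = (0+4) − raw = 4 − raw):
  item 11: 4 − 0 = 4
  item 12: 4 − 3 = 1
  item 13: 4 − 3 = 1
Completed scored items (15 of 16): 4, 2, 2, 1, 4, 0, 0, 1, 0, 4, 1, 1, 4, 4, 4; sum = 32.
Person mean = 32 / 15 ≈ 2.1333
Prorated total = (32 / 15) × 16 = 34.13 (to 2 dp)

34.13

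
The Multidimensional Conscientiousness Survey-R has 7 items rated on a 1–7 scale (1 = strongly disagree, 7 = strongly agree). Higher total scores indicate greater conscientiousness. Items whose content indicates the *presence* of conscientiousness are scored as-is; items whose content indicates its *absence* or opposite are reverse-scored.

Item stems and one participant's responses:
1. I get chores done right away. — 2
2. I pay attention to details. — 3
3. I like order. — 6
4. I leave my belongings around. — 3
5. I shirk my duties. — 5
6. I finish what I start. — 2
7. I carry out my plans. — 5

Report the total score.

Items 4, 5 describe the absence/opposite of conscientiousness → reverse-score.
reversed = (1+7) − raw = 8 − raw.
  item 1: 2
  item 2: 3
  item 3: 6
  item 4: 8 − 3 = 5
  item 5: 8 − 5 = 3
  item 6: 2
  item 7: 5
Total = 2 + 3 + 6 + 5 + 3 + 2 + 5 = 26

26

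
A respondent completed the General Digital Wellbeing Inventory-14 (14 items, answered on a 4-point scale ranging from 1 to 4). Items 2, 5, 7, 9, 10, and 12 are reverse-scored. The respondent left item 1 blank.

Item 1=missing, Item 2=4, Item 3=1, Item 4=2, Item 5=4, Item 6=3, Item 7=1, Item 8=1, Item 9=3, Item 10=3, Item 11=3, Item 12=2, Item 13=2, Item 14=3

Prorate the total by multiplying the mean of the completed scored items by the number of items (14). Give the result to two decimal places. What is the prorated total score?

Reverse-coded (reverse-coded value = 5 − response):
  item 2: 5 − 4 = 1
  item 5: 5 − 4 = 1
  item 7: 5 − 1 = 4
  item 9: 5 − 3 = 2
  item 10: 5 − 3 = 2
  item 12: 5 − 2 = 3
Completed scored items (13 of 14): 1, 1, 2, 1, 3, 4, 1, 2, 2, 3, 3, 2, 3; sum = 28.
Person mean = 28 / 13 ≈ 2.1538
Prorated total = (28 / 13) × 14 = 30.15 (to 2 dp)

30.15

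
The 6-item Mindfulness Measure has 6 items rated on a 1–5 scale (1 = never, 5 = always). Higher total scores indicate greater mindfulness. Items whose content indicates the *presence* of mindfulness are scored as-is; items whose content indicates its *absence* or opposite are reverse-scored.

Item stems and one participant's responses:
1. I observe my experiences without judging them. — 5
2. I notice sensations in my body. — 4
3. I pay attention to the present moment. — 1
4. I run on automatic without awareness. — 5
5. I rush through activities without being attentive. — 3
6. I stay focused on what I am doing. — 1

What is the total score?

Items 4, 5 describe the absence/opposite of mindfulness → reverse-score.
reversed = (1+5) − raw = 6 − raw.
  item 1: 5
  item 2: 4
  item 3: 1
  item 4: 6 − 5 = 1
  item 5: 6 − 3 = 3
  item 6: 1
Total = 5 + 4 + 1 + 1 + 3 + 1 = 15

15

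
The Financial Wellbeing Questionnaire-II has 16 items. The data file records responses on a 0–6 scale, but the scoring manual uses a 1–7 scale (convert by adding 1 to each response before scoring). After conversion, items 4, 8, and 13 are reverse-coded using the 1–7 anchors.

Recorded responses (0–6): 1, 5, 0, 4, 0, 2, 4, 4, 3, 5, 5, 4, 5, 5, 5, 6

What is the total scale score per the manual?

Convert to 1–7: 2, 6, 1, 5, 1, 3, 5, 5, 4, 6, 6, 5, 6, 6, 6, 7
Reverse-coded (on a 1–7 scale, reversed = 8 − raw):
  item 4: 8 − 5 = 3
  item 8: 8 − 5 = 3
  item 13: 8 − 6 = 2
Scored: 2, 6, 1, 3, 1, 3, 5, 3, 4, 6, 6, 5, 2, 6, 6, 7
Total = 66

66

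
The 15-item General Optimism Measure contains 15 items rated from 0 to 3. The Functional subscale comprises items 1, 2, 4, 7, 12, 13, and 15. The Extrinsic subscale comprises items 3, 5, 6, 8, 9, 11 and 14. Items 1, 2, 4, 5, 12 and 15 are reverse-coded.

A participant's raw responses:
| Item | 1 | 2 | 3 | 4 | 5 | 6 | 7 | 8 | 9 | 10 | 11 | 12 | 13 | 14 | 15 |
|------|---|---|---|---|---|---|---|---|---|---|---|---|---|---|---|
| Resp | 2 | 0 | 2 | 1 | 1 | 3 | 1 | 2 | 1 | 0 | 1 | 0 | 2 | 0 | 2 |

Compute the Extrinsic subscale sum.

Extrinsic items: 3, 5, 6, 8, 9, 11, 14.
Of these, item 5 is reverse-coded; reverse-coded value = 3 − response.
  item 3: 2
  item 5: 3 − 1 = 2
  item 6: 3
  item 8: 2
  item 9: 1
  item 11: 1
  item 14: 0
Sum = 2 + 2 + 3 + 2 + 1 + 1 + 0 = 11

11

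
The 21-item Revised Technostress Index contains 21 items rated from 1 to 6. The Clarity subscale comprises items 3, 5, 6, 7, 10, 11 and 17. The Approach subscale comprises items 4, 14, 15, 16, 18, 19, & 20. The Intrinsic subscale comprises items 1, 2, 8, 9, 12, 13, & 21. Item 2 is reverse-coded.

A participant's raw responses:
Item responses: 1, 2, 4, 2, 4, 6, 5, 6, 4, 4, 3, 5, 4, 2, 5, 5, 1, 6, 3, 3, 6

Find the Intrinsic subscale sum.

Intrinsic items: 1, 2, 8, 9, 12, 13, 21.
Of these, item 2 is reverse-coded; on a 1–6 scale, reversed = 7 − raw.
  item 1: 1
  item 2: 7 − 2 = 5
  item 8: 6
  item 9: 4
  item 12: 5
  item 13: 4
  item 21: 6
Sum = 1 + 5 + 6 + 4 + 5 + 4 + 6 = 31

31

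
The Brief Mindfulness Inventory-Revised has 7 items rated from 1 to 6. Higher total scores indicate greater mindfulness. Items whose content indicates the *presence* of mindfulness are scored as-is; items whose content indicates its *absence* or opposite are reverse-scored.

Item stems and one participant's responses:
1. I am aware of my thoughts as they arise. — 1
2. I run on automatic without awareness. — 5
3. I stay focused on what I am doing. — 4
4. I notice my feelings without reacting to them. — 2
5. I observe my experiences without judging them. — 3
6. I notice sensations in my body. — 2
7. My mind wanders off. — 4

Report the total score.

17

Items 2, 7 describe the absence/opposite of mindfulness → reverse-score.
reverse-coded value = 7 − response.
  item 1: 1
  item 2: 7 − 5 = 2
  item 3: 4
  item 4: 2
  item 5: 3
  item 6: 2
  item 7: 7 − 4 = 3
Total = 1 + 2 + 4 + 2 + 3 + 2 + 3 = 17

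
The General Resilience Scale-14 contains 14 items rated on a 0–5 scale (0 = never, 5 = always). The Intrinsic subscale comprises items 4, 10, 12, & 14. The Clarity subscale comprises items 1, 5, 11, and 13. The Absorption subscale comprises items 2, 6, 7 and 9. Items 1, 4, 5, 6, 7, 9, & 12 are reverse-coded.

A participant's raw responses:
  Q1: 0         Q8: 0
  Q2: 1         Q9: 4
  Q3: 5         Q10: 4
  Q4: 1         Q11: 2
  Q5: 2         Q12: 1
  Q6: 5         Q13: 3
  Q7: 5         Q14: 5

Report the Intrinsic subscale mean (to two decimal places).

4.25

Intrinsic items: 4, 10, 12, 14.
Of these, items 4 and 12 are reverse-coded; on a 0–5 scale, reversed = 5 − raw.
  item 4: 5 − 1 = 4
  item 10: 4
  item 12: 5 − 1 = 4
  item 14: 5
Sum = 4 + 4 + 4 + 5 = 17
Mean = 17 / 4 = 4.25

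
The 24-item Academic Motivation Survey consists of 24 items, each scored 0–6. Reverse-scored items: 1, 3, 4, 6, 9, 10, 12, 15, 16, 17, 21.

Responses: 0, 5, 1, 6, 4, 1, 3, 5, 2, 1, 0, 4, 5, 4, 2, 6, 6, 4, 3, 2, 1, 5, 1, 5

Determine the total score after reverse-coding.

Raw sum = 76. Reverse-scored items: 1, 3, 4, 6, 9, 10, 12, 15, 16, 17, 21; their raw sum = 30.
Each reversal replaces raw with 6 − raw, changing the total by 6 − 2·raw per item.
Total = 76 + 11·6 − 2·30 = 76 + 66 − 60 = 82

82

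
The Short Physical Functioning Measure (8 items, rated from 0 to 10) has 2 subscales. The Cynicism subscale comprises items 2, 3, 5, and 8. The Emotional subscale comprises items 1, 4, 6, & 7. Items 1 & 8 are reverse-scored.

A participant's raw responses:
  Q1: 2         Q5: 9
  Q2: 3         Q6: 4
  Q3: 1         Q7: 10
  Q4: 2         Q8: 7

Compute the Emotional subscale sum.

24

Emotional items: 1, 4, 6, 7.
Of these, item 1 is reverse-scored; reverse-coded value = 10 − response.
  item 1: 10 − 2 = 8
  item 4: 2
  item 6: 4
  item 7: 10
Sum = 8 + 2 + 4 + 10 = 24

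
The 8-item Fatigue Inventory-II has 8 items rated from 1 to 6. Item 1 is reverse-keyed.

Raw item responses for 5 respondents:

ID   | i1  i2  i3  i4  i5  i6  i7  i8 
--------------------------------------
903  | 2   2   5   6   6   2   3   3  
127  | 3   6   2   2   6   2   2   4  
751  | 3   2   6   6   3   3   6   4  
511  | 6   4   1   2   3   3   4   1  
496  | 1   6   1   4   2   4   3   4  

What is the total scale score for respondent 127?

Respondent 127 raw: 3, 6, 2, 2, 6, 2, 2, 4.
Reverse-coded (reverse-coded value = 7 − response):
  item 1: 7 − 3 = 4
  item 2: 6
  item 3: 2
  item 4: 2
  item 5: 6
  item 6: 2
  item 7: 2
  item 8: 4
Sum = 4 + 6 + 2 + 2 + 6 + 2 + 2 + 4 = 28

28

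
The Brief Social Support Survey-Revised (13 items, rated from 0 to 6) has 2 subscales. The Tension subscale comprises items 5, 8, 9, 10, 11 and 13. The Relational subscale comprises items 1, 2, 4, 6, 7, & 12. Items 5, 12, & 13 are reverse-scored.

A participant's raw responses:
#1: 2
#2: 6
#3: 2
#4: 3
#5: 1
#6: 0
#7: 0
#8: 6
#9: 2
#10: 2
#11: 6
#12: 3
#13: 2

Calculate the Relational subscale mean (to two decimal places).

Relational items: 1, 2, 4, 6, 7, 12.
Of these, item 12 is reverse-scored; reverse-coded value = 6 − response.
  item 1: 2
  item 2: 6
  item 4: 3
  item 6: 0
  item 7: 0
  item 12: 6 − 3 = 3
Sum = 2 + 6 + 3 + 0 + 0 + 3 = 14
Mean = 14 / 6 = 2.33

2.33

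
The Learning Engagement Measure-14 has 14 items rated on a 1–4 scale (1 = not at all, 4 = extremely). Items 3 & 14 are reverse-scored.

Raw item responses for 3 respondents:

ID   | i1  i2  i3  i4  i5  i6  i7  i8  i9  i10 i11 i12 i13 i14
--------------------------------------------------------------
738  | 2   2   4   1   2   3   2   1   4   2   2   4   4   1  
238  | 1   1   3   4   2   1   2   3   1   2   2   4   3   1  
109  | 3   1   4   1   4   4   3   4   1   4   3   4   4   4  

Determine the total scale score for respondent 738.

Respondent 738 raw: 2, 2, 4, 1, 2, 3, 2, 1, 4, 2, 2, 4, 4, 1.
Reverse-coded (on a 1–4 scale, reversed = 5 − raw):
  item 1: 2
  item 2: 2
  item 3: 5 − 4 = 1
  item 4: 1
  item 5: 2
  item 6: 3
  item 7: 2
  item 8: 1
  item 9: 4
  item 10: 2
  item 11: 2
  item 12: 4
  item 13: 4
  item 14: 5 − 1 = 4
Sum = 2 + 2 + 1 + 1 + 2 + 3 + 2 + 1 + 4 + 2 + 2 + 4 + 4 + 4 = 34

34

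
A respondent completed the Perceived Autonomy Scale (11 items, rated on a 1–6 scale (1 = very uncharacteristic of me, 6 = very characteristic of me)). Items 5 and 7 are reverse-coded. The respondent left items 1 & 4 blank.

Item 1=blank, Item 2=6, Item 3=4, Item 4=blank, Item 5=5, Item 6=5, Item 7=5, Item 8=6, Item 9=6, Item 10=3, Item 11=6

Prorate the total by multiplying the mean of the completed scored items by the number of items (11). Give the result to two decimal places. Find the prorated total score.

Reverse-coded (reverse-coded value = 7 − response):
  item 5: 7 − 5 = 2
  item 7: 7 − 5 = 2
Completed scored items (9 of 11): 6, 4, 2, 5, 2, 6, 6, 3, 6; sum = 40.
Person mean = 40 / 9 ≈ 4.4444
Prorated total = (40 / 9) × 11 = 48.89 (to 2 dp)

48.89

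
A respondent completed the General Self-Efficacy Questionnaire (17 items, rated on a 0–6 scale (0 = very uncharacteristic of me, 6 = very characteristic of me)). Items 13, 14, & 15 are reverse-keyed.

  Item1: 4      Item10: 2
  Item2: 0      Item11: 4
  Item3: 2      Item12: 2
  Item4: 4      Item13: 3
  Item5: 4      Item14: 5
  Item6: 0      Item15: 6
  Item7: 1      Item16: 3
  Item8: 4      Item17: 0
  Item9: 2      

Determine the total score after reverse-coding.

Reverse-coded items (reverse-coded value = 6 − response):
  item 13: 6 − 3 = 3
  item 14: 6 − 5 = 1
  item 15: 6 − 6 = 0
Scored responses: 4, 0, 2, 4, 4, 0, 1, 4, 2, 2, 4, 2, 3, 1, 0, 3, 0
Total = 4 + 0 + 2 + 4 + 4 + 0 + 1 + 4 + 2 + 2 + 4 + 2 + 3 + 1 + 0 + 3 + 0 = 36

36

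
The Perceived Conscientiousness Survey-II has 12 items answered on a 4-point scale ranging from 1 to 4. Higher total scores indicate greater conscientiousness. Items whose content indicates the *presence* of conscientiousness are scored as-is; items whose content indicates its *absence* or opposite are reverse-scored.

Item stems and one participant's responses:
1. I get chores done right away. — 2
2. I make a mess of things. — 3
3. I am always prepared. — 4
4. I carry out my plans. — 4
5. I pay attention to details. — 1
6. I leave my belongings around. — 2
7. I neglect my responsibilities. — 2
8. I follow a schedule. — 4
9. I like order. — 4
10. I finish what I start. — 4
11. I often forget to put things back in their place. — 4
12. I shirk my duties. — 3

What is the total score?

Items 2, 6, 7, 11, 12 describe the absence/opposite of conscientiousness → reverse-score.
on a 1–4 scale, reversed = 5 − raw.
  item 1: 2
  item 2: 5 − 3 = 2
  item 3: 4
  item 4: 4
  item 5: 1
  item 6: 5 − 2 = 3
  item 7: 5 − 2 = 3
  item 8: 4
  item 9: 4
  item 10: 4
  item 11: 5 − 4 = 1
  item 12: 5 − 3 = 2
Total = 2 + 2 + 4 + 4 + 1 + 3 + 3 + 4 + 4 + 4 + 1 + 2 = 34

34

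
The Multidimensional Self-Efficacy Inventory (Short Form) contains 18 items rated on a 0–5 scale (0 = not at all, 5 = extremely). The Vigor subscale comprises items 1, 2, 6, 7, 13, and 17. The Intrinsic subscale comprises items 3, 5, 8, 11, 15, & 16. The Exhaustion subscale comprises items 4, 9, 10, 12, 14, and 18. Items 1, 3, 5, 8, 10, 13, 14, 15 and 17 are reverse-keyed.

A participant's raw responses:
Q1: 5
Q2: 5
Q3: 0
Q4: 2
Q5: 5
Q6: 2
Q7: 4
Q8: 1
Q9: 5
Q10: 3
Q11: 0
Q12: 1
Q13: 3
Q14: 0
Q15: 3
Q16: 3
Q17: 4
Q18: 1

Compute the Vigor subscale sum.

Vigor items: 1, 2, 6, 7, 13, 17.
Of these, items 1, 13, and 17 are reverse-keyed; on a 0–5 scale, reversed = 5 − raw.
  item 1: 5 − 5 = 0
  item 2: 5
  item 6: 2
  item 7: 4
  item 13: 5 − 3 = 2
  item 17: 5 − 4 = 1
Sum = 0 + 5 + 2 + 4 + 2 + 1 = 14

14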